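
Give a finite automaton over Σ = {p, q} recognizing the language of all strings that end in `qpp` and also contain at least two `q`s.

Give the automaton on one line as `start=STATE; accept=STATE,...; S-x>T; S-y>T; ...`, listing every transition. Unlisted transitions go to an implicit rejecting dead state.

Build one automaton per condition and run them in lockstep. One (4 states) tracks how much of the suffix `qpp` has currently been matched; the other (4 states) tracks the count of `q`s, saturating at 3. Each combined state is a pair, one component from each; accept when both components accept.
A 13-state machine:
       p  q 
>  A   A  B 
   B   C  D 
   C   E  D 
   D   F  G 
   E   H  D 
   F   I  G 
   G   J  G 
   H   H  D 
 * I   K  G 
   J   L  G 
   K   K  G 
 * L   M  G 
   M   M  G 
(> = start, * = accepting)

start=A; accept=I,L; A-p>A; A-q>B; B-p>C; B-q>D; C-p>E; C-q>D; D-p>F; D-q>G; E-p>H; E-q>D; F-p>I; F-q>G; G-p>J; G-q>G; H-p>H; H-q>D; I-p>K; I-q>G; J-p>L; J-q>G; K-p>K; K-q>G; L-p>M; L-q>G; M-p>M; M-q>G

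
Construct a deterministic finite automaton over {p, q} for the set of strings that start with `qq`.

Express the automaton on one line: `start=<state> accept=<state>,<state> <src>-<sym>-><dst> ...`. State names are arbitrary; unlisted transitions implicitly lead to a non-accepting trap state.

Check the first 2 symbols one by one: s0 through s1 record how many have matched `qq` so far; any wrong symbol goes to the dead state s3. After all 2 match we enter the accepting sink s2.
With 4 states:
        p   q  
>  s0   s3  s1 
   s1   s3  s2 
 * s2   s2  s2 
   s3   s3  s3 
(> = start, * = accepting)

start=s0 accept=s2 s0-p->s3 s0-q->s1 s1-p->s3 s1-q->s2 s2-p->s2 s2-q->s2 s3-p->s3 s3-q->s3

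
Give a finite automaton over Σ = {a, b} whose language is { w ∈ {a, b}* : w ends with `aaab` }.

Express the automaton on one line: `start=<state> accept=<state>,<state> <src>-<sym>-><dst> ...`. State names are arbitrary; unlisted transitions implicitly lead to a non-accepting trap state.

start=q0 accept=q4 q0-a->q1 q0-b->q0 q1-a->q2 q1-b->q0 q2-a->q3 q2-b->q0 q3-a->q3 q3-b->q4 q4-a->q1 q4-b->q0

Remember how much of `aaab` the current input suffix matches. State q0 means no match yet; q1 means the last symbol is `a`; q2 means the last 2 symbols are `aa`; q3 means the last 3 symbols are `aaa`; q4 means the last 4 symbols are `aaab`. Only q4 accepts. On a mismatch, fall back to the longest proper suffix that is still a prefix of `aaab`.
5 states suffice.
        a   b  
>  q0   q1  q0 
   q1   q2  q0 
   q2   q3  q0 
   q3   q3  q4 
 * q4   q1  q0 
(> = start, * = accepting)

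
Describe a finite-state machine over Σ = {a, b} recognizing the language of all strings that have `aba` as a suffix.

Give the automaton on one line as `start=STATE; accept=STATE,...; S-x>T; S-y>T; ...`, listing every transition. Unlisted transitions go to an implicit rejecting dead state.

Let each state record the length of the longest suffix of the input read so far that is also a prefix of `aba`. s1 means the last symbol is `a`; s2 means the last 2 symbols are `ab`; s3 means the last 3 symbols are `aba`. Accept only at s3, where the string currently ends in `aba`.
        a   b  
>  s0   s1  s0 
   s1   s1  s2 
   s2   s3  s0 
 * s3   s1  s2 
(> = start, * = accepting)

start=s0; accept=s3; s0-a>s1; s0-b>s0; s1-a>s1; s1-b>s2; s2-a>s3; s2-b>s0; s3-a>s1; s3-b>s2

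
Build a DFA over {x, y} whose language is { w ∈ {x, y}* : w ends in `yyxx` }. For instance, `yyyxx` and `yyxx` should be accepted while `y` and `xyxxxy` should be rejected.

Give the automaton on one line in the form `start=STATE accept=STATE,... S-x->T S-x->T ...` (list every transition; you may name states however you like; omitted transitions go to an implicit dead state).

start=S0 accept=S4 S0-x->S0 S0-y->S1 S1-x->S0 S1-y->S2 S2-x->S3 S2-y->S2 S3-x->S4 S3-y->S1 S4-x->S0 S4-y->S1

Let each state record the length of the longest suffix of the input read so far that is also a prefix of `yyxx`. S1 means the last symbol is `y`; S2 means the last 2 symbols are `yy`; S3 means the last 3 symbols are `yyx`; S4 means the last 4 symbols are `yyxx`. Accept only at S4, where the string currently ends in `yyxx`.
With 5 states:
        x   y  
>  S0   S0  S1 
   S1   S0  S2 
   S2   S3  S2 
   S3   S4  S1 
 * S4   S0  S1 
(> = start, * = accepting)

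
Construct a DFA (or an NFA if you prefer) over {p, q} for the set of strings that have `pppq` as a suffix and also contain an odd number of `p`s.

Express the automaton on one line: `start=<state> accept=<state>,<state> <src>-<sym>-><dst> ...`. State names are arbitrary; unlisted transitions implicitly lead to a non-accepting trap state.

Build one automaton per condition and run them in lockstep. The first has 5 states tracking how much of the suffix `pppq` has currently been matched; the second has 2 states tracking the count of `p`s modulo 2. A product state is a pair (one from each), accepting exactly when both do.
10 states suffice.
       p  q 
>  A   B  A 
   B   C  D 
   C   E  A 
   D   F  D 
   E   G  H 
   F   I  A 
   G   E  J 
 * H   F  D 
   I   G  D 
   J   B  A 
(> = start, * = accepting)

start=A accept=H A-p->B A-q->A B-p->C B-q->D C-p->E C-q->A D-p->F D-q->D E-p->G E-q->H F-p->I F-q->A G-p->E G-q->J H-p->F H-q->D I-p->G I-q->D J-p->B J-q->A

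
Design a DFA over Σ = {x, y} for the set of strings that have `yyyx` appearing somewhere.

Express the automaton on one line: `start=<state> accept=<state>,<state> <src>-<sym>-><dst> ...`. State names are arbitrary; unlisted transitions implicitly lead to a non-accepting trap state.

start=S0 accept=S4 S0-x->S0 S0-y->S1 S1-x->S0 S1-y->S2 S2-x->S0 S2-y->S3 S3-x->S4 S3-y->S3 S4-x->S4 S4-y->S4

Track how much of `yyyx` has been matched so far: state S0 is no progress, S4 is the absorbing accept state reached once `yyyx` has occurred. Intermediate states record partial matches; on a mismatch, fall back to the longest reusable overlap.
With 5 states:
        x   y  
>  S0   S0  S1 
   S1   S0  S2 
   S2   S0  S3 
   S3   S4  S3 
 * S4   S4  S4 
(> = start, * = accepting)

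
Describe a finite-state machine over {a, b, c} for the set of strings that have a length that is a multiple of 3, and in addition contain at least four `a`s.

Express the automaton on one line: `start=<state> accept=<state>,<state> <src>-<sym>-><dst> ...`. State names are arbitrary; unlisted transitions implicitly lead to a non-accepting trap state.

start=S0 accept=S14 S0-a->S1 S0-b->S2 S0-c->S2 S1-a->S3 S1-b->S4 S1-c->S4 S2-a->S4 S2-b->S5 S2-c->S5 S3-a->S6 S3-b->S7 S3-c->S7 S4-a->S7 S4-b->S8 S4-c->S8 S5-a->S8 S5-b->S0 S5-c->S0 S6-a->S9 S6-b->S10 S6-c->S10 S7-a->S10 S7-b->S11 S7-c->S11 S8-a->S11 S8-b->S1 S8-c->S1 S9-a->S12 S9-b->S12 S9-c->S12 S10-a->S12 S10-b->S13 S10-c->S13 S11-a->S13 S11-b->S3 S11-c->S3 S12-a->S14 S12-b->S14 S12-c->S14 S13-a->S14 S13-b->S6 S13-c->S6 S14-a->S9 S14-b->S9 S14-c->S9

Handle the two conditions separately and then intersect. The first has 3 states tracking the input length modulo 3; the second has 6 states tracking the count of `a`s, saturating at 5. A product state is a pair (one from each), accepting exactly when both do. Minimizing collapses redundant product states.
With 15 states:
          a    b    c  
>  S0     S1   S2   S2 
   S1     S3   S4   S4 
   S2     S4   S5   S5 
   S3     S6   S7   S7 
   S4     S7   S8   S8 
   S5     S8   S0   S0 
   S6     S9  S10  S10 
   S7    S10  S11  S11 
   S8    S11   S1   S1 
   S9    S12  S12  S12 
   S10   S12  S13  S13 
   S11   S13   S3   S3 
   S12   S14  S14  S14 
   S13   S14   S6   S6 
 * S14    S9   S9   S9 
(> = start, * = accepting)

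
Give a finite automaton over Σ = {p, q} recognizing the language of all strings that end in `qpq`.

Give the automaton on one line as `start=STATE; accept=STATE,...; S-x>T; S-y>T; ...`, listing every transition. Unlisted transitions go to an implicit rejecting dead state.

Remember how much of `qpq` the current input suffix matches. State s0 means no match yet; s1 means the last symbol is `q`; s2 means the last 2 symbols are `qp`; s3 means the last 3 symbols are `qpq`. Only s3 accepts. On a mismatch, fall back to the longest proper suffix that is still a prefix of `qpq`.
With 4 states:
        p   q  
>  s0   s0  s1 
   s1   s2  s1 
   s2   s0  s3 
 * s3   s2  s1 
(> = start, * = accepting)

start=s0; accept=s3; s0-p>s0; s0-q>s1; s1-p>s2; s1-q>s1; s2-p>s0; s2-q>s3; s3-p>s2; s3-q>s1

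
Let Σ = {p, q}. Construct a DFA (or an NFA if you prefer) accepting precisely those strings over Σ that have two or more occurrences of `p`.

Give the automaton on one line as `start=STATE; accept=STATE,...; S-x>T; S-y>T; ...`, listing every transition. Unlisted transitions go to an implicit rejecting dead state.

start=S0; accept=S2,S3; S0-p>S1; S0-q>S0; S1-p>S2; S1-q>S1; S2-p>S3; S2-q>S2; S3-p>S3; S3-q>S3

Only the number of `p`s matters, and only up to 3. Make a chain S0 → S1 → S2 → S3 advanced by each `p` (with S3 absorbing); every other symbol self-loops. The accepting set is {S2, S3}.
        p   q  
>  S0   S1  S0 
   S1   S2  S1 
 * S2   S3  S2 
 * S3   S3  S3 
(> = start, * = accepting)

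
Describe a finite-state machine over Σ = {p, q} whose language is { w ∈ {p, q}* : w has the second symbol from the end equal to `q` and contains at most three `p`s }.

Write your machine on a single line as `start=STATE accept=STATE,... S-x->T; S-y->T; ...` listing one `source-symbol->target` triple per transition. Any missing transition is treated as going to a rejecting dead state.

Handle the two conditions separately and then intersect. One (7 states) tracks the last 2 symbols read; the other (5 states) tracks the count of `p`s, saturating at 4. Each combined state is a pair, one component from each; accept when both components accept. Minimizing collapses redundant product states.
16 states suffice.
          p    q  
>  S0     S1   S2 
   S1     S3   S4 
   S2     S5   S6 
   S3     S7   S8 
   S4     S9  S10 
 * S5     S3   S4 
 * S6     S5   S6 
   S7    S11  S12 
   S8    S13  S14 
 * S9     S7   S8 
 * S10    S9  S10 
   S11   S11  S11 
   S12   S11  S15 
 * S13   S11  S12 
 * S14   S13  S14 
 * S15   S11  S15 
(> = start, * = accepting)

start=S0; accept=S5,S6,S9,S10,S13,S14,S15; S0-p->S1; S0-q->S2; S1-p->S3; S1-q->S4; S2-p->S5; S2-q->S6; S3-p->S7; S3-q->S8; S4-p->S9; S4-q->S10; S5-p->S3; S5-q->S4; S6-p->S5; S6-q->S6; S7-p->S11; S7-q->S12; S8-p->S13; S8-q->S14; S9-p->S7; S9-q->S8; S10-p->S9; S10-q->S10; S11-p->S11; S11-q->S11; S12-p->S11; S12-q->S15; S13-p->S11; S13-q->S12; S14-p->S13; S14-q->S14; S15-p->S11; S15-q->S15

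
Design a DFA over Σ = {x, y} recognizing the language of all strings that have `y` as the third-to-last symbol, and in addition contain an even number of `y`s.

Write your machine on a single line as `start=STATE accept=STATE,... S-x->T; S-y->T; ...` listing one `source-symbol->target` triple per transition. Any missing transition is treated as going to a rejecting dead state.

Build one automaton per condition and run them in lockstep. One (15 states) tracks the last 3 symbols read; the other (2 states) tracks the count of `y`s modulo 2. Each combined state is a pair, one component from each; accept when both components accept. After merging equivalent states the machine shrinks.
          x    y  
>  q0     q0   q1 
   q1     q2   q3 
   q2     q4   q5 
   q3     q6   q7 
   q4     q4   q8 
 * q5     q9   q7 
 * q6    q10   q1 
   q7     q2  q11 
   q8     q9   q7 
   q9    q10   q1 
 * q10    q0   q1 
 * q11    q6   q7 
(> = start, * = accepting)

start=q0; accept=q5,q6,q10,q11; q0-x->q0; q0-y->q1; q1-x->q2; q1-y->q3; q2-x->q4; q2-y->q5; q3-x->q6; q3-y->q7; q4-x->q4; q4-y->q8; q5-x->q9; q5-y->q7; q6-x->q10; q6-y->q1; q7-x->q2; q7-y->q11; q8-x->q9; q8-y->q7; q9-x->q10; q9-y->q1; q10-x->q0; q10-y->q1; q11-x->q6; q11-y->q7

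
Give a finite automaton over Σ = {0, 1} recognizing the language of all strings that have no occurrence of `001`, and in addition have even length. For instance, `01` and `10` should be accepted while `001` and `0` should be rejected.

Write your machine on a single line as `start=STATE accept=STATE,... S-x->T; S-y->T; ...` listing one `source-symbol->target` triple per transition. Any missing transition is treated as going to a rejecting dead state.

start=S0; accept=S0,S3,S4; S0-0->S1; S0-1->S2; S1-0->S3; S1-1->S0; S2-0->S4; S2-1->S0; S3-0->S5; S3-1->S6; S4-0->S5; S4-1->S2; S5-0->S3; S5-1->S6; S6-0->S6; S6-1->S6

Build one automaton per condition and run them in lockstep. One (4 states) tracks partial matches of the forbidden pattern `001`; the other (2 states) tracks the input length modulo 2. Each combined state is a pair, one component from each; accept when both components accept. Minimizing collapses redundant product states.
7 states suffice.
        0   1  
>* S0   S1  S2 
   S1   S3  S0 
   S2   S4  S0 
 * S3   S5  S6 
 * S4   S5  S2 
   S5   S3  S6 
   S6   S6  S6 
(> = start, * = accepting)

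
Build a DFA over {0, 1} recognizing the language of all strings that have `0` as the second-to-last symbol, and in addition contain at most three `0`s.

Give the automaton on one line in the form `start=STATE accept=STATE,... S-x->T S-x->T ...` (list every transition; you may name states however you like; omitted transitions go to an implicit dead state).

start=s0 accept=s3,s4,s7,s8,s12 s0-0->s1 s0-1->s2 s1-0->s3 s1-1->s4 s2-0->s5 s2-1->s6 s3-0->s7 s3-1->s8 s4-0->s9 s4-1->s10 s5-0->s3 s5-1->s4 s6-0->s5 s6-1->s6 s7-0->s11 s7-1->s12 s8-0->s13 s8-1->s14 s9-0->s7 s9-1->s8 s10-0->s9 s10-1->s10 s11-0->s11 s11-1->s15 s12-0->s16 s12-1->s17 s13-0->s11 s13-1->s12 s14-0->s13 s14-1->s14 s15-0->s16 s15-1->s18 s16-0->s11 s16-1->s15 s17-0->s16 s17-1->s17 s18-0->s16 s18-1->s18

Handle the two conditions separately and then intersect. One (7 states) tracks the last 2 symbols read; the other (5 states) tracks the count of `0`s, saturating at 4. Each combined state is a pair, one component from each; accept when both components accept.
19 states suffice.
          0    1  
>  s0     s1   s2 
   s1     s3   s4 
   s2     s5   s6 
 * s3     s7   s8 
 * s4     s9  s10 
   s5     s3   s4 
   s6     s5   s6 
 * s7    s11  s12 
 * s8    s13  s14 
   s9     s7   s8 
   s10    s9  s10 
   s11   s11  s15 
 * s12   s16  s17 
   s13   s11  s12 
   s14   s13  s14 
   s15   s16  s18 
   s16   s11  s15 
   s17   s16  s17 
   s18   s16  s18 
(> = start, * = accepting)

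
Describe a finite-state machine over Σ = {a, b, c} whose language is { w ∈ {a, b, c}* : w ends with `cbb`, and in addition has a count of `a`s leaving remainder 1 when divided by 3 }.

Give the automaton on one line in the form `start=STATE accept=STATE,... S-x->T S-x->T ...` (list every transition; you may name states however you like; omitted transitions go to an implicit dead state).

Run two small machines in parallel and take their product. The first has 4 states tracking how much of the suffix `cbb` has currently been matched; the second has 3 states tracking the count of `a`s modulo 3. A product state is a pair (one from each), accepting exactly when both do. Equivalent product states are then merged.
A 6-state machine:
        a   b   c  
>  s0   s1  s0  s0 
   s1   s2  s1  s3 
   s2   s0  s2  s2 
   s3   s2  s4  s3 
   s4   s2  s5  s3 
 * s5   s2  s1  s3 
(> = start, * = accepting)

start=s0 accept=s5 s0-a->s1 s0-b->s0 s0-c->s0 s1-a->s2 s1-b->s1 s1-c->s3 s2-a->s0 s2-b->s2 s2-c->s2 s3-a->s2 s3-b->s4 s3-c->s3 s4-a->s2 s4-b->s5 s4-c->s3 s5-a->s2 s5-b->s1 s5-c->s3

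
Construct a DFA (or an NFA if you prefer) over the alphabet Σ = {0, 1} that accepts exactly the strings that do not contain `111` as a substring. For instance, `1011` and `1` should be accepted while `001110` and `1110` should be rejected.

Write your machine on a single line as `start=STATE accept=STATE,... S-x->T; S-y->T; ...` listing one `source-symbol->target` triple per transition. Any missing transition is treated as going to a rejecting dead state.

start=S0; accept=S0,S1,S2; S0-0->S0; S0-1->S1; S1-0->S0; S1-1->S2; S2-0->S0; S2-1->S3; S3-0->S3; S3-1->S3

This is the complement of 'contains `111`'. Use the same substring-matching states — S0 through S3 holding how much of `111` has just been matched — but flip the accepting set: everything except the trap S3 accepts.
A 4-state machine:
        0   1  
>* S0   S0  S1 
 * S1   S0  S2 
 * S2   S0  S3 
   S3   S3  S3 
(> = start, * = accepting)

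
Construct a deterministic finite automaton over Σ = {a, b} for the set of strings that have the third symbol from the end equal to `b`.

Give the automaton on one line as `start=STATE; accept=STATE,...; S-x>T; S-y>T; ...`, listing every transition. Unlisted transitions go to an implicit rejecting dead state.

start=q0; accept=q11,q12,q13,q14; q0-a>q1; q0-b>q2; q1-a>q3; q1-b>q4; q2-a>q5; q2-b>q6; q3-a>q7; q3-b>q8; q4-a>q9; q4-b>q10; q5-a>q11; q5-b>q12; q6-a>q13; q6-b>q14; q7-a>q7; q7-b>q8; q8-a>q9; q8-b>q10; q9-a>q11; q9-b>q12; q10-a>q13; q10-b>q14; q11-a>q7; q11-b>q8; q12-a>q9; q12-b>q10; q13-a>q11; q13-b>q12; q14-a>q13; q14-b>q14

Because acceptance depends on a position counted from the end, the machine has to buffer the most recent 3 symbols. Make each state the string of the last up-to-3 symbols read; on input `x` shift the window left and append `x`. Accept when the buffered window has length 3 and begins with `b`.
A 15-state machine:
          a    b  
>  q0     q1   q2 
   q1     q3   q4 
   q2     q5   q6 
   q3     q7   q8 
   q4     q9  q10 
   q5    q11  q12 
   q6    q13  q14 
   q7     q7   q8 
   q8     q9  q10 
   q9    q11  q12 
   q10   q13  q14 
 * q11    q7   q8 
 * q12    q9  q10 
 * q13   q11  q12 
 * q14   q13  q14 
(> = start, * = accepting)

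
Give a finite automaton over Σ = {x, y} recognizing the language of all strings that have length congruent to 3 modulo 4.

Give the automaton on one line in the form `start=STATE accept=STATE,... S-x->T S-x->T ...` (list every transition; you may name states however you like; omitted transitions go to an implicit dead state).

start=q0 accept=q3 q0-x->q1 q0-y->q1 q1-x->q2 q1-y->q2 q2-x->q3 q2-y->q3 q3-x->q0 q3-y->q0

Only the length mod 4 matters, so use a 4-cycle: from any state, every input symbol moves to the next state, wrapping q3 back to q0. Mark q3 accepting.
With 4 states:
        x   y  
>  q0   q1  q1 
   q1   q2  q2 
   q2   q3  q3 
 * q3   q0  q0 
(> = start, * = accepting)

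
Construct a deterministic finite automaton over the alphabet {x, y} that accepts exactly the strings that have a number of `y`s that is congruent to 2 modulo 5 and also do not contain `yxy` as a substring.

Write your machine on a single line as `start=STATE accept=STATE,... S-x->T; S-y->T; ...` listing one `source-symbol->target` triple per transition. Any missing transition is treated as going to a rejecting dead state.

Run two small machines in parallel and take their product. One (5 states) tracks the count of `y`s modulo 5; the other (4 states) tracks partial matches of the forbidden pattern `yxy`. Each combined state is a pair, one component from each; accept when both components accept.
A 20-state machine:
          x    y  
>  s0     s0   s1 
   s1     s2   s3 
   s2     s4   s5 
 * s3     s6   s7 
   s4     s4   s3 
   s5     s5   s8 
 * s6     s9   s8 
   s7    s10  s11 
   s8     s8  s12 
 * s9     s9   s7 
   s10   s13  s12 
   s11   s14  s15 
   s12   s12  s16 
   s13   s13  s11 
   s14   s17  s16 
   s15   s18   s1 
   s16   s16  s19 
   s17   s17  s15 
   s18    s0  s19 
   s19   s19   s5 
(> = start, * = accepting)

start=s0; accept=s3,s6,s9; s0-x->s0; s0-y->s1; s1-x->s2; s1-y->s3; s2-x->s4; s2-y->s5; s3-x->s6; s3-y->s7; s4-x->s4; s4-y->s3; s5-x->s5; s5-y->s8; s6-x->s9; s6-y->s8; s7-x->s10; s7-y->s11; s8-x->s8; s8-y->s12; s9-x->s9; s9-y->s7; s10-x->s13; s10-y->s12; s11-x->s14; s11-y->s15; s12-x->s12; s12-y->s16; s13-x->s13; s13-y->s11; s14-x->s17; s14-y->s16; s15-x->s18; s15-y->s1; s16-x->s16; s16-y->s19; s17-x->s17; s17-y->s15; s18-x->s0; s18-y->s19; s19-x->s19; s19-y->s5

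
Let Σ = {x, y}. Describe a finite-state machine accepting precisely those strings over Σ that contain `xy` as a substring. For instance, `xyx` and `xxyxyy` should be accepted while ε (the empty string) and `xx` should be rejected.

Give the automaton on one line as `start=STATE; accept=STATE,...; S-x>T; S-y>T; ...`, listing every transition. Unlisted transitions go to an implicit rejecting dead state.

start=A; accept=C; A-x>B; A-y>A; B-x>B; B-y>C; C-x>C; C-y>C

Track how much of `xy` has been matched so far: state A is no progress, C is the absorbing accept state reached once `xy` has occurred. Intermediate states record partial matches; on a mismatch, fall back to the longest reusable overlap.
       x  y 
>  A   B  A 
   B   B  C 
 * C   C  C 
(> = start, * = accepting)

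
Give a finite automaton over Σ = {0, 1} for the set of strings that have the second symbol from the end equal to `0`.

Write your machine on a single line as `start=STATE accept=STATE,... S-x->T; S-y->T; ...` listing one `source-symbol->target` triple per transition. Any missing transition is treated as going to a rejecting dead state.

A DFA must remember the last 2 symbols (since which symbol is second-to-last isn't known until the input ends). Use one state per possible window of the last ≤2 symbols; accept from those whose window starts with `0`.
A 7-state machine:
        0   1  
>  q0   q1  q2 
   q1   q3  q4 
   q2   q5  q6 
 * q3   q3  q4 
 * q4   q5  q6 
   q5   q3  q4 
   q6   q5  q6 
(> = start, * = accepting)

start=q0; accept=q3,q4; q0-0->q1; q0-1->q2; q1-0->q3; q1-1->q4; q2-0->q5; q2-1->q6; q3-0->q3; q3-1->q4; q4-0->q5; q4-1->q6; q5-0->q3; q5-1->q4; q6-0->q5; q6-1->q6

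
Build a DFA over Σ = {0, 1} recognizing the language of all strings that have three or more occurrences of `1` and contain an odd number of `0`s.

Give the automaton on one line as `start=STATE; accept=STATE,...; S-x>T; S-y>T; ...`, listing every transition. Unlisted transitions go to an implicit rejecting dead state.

start=q0; accept=q7,q9; q0-0>q1; q0-1>q2; q1-0>q0; q1-1>q3; q2-0>q3; q2-1>q4; q3-0>q2; q3-1>q5; q4-0>q5; q4-1>q6; q5-0>q4; q5-1>q7; q6-0>q7; q6-1>q8; q7-0>q6; q7-1>q9; q8-0>q9; q8-1>q8; q9-0>q8; q9-1>q9

Build one automaton per condition and run them in lockstep. One (5 states) tracks the count of `1`s, saturating at 4; the other (2 states) tracks the count of `0`s modulo 2. Each combined state is a pair, one component from each; accept when both components accept.
With 10 states:
        0   1  
>  q0   q1  q2 
   q1   q0  q3 
   q2   q3  q4 
   q3   q2  q5 
   q4   q5  q6 
   q5   q4  q7 
   q6   q7  q8 
 * q7   q6  q9 
   q8   q9  q8 
 * q9   q8  q9 
(> = start, * = accepting)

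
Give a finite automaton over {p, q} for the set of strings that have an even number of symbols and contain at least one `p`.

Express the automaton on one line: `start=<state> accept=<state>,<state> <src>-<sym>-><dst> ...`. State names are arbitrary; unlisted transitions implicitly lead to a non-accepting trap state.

Build one automaton per condition and run them in lockstep. The first has 2 states tracking the input length modulo 2; the second has 3 states tracking the count of `p`s, saturating at 2. A product state is a pair (one from each), accepting exactly when both do.
A 6-state machine:
       p  q 
>  A   B  C 
   B   D  E 
   C   E  A 
 * D   F  F 
 * E   F  B 
   F   D  D 
(> = start, * = accepting)

start=A accept=D,E A-p->B A-q->C B-p->D B-q->E C-p->E C-q->A D-p->F D-q->F E-p->F E-q->B F-p->D F-q->D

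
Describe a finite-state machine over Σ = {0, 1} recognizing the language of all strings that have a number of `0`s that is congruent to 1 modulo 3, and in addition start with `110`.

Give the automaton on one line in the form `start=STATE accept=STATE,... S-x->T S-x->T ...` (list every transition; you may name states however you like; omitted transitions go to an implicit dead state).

Handle the two conditions separately and then intersect. One (3 states) tracks the count of `0`s modulo 3; the other (5 states) tracks whether the input so far still matches the prefix `110`. Each combined state is a pair, one component from each; accept when both components accept.
With 9 states:
        0   1  
>  q0   q1  q2 
   q1   q3  q1 
   q2   q1  q4 
   q3   q5  q3 
   q4   q6  q5 
   q5   q1  q5 
 * q6   q7  q6 
   q7   q8  q7 
   q8   q6  q8 
(> = start, * = accepting)

start=q0 accept=q6 q0-0->q1 q0-1->q2 q1-0->q3 q1-1->q1 q2-0->q1 q2-1->q4 q3-0->q5 q3-1->q3 q4-0->q6 q4-1->q5 q5-0->q1 q5-1->q5 q6-0->q7 q6-1->q6 q7-0->q8 q7-1->q7 q8-0->q6 q8-1->q8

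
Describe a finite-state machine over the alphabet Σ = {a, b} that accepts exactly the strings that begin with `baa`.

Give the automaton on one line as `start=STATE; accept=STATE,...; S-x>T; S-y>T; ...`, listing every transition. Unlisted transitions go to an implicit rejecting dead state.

Check the first 3 symbols one by one: q0 through q2 record how many have matched `baa` so far; any wrong symbol goes to the dead state q4. After all 3 match we enter the accepting sink q3.
With 5 states:
        a   b  
>  q0   q4  q1 
   q1   q2  q4 
   q2   q3  q4 
 * q3   q3  q3 
   q4   q4  q4 
(> = start, * = accepting)

start=q0; accept=q3; q0-a>q4; q0-b>q1; q1-a>q2; q1-b>q4; q2-a>q3; q2-b>q4; q3-a>q3; q3-b>q3; q4-a>q4; q4-b>q4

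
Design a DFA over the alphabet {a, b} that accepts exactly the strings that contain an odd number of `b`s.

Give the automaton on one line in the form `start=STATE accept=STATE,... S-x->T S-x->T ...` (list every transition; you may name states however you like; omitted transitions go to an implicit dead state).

start=q0 accept=q1 q0-a->q0 q0-b->q1 q1-a->q1 q1-b->q0

Keep the running count of `b`s modulo 2: each `b` advances along the cycle q0 → q1 → q0 while other symbols loop. Accept at q1.
        a   b  
>  q0   q0  q1 
 * q1   q1  q0 
(> = start, * = accepting)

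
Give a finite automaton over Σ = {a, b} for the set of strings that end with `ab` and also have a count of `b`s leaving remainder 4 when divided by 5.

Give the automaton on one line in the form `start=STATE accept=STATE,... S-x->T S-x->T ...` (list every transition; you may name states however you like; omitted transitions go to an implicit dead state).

Run two small machines in parallel and take their product. One (3 states) tracks how much of the suffix `ab` has currently been matched; the other (5 states) tracks the count of `b`s modulo 5. Each combined state is a pair, one component from each; accept when both components accept. Equivalent product states are then merged.
With 7 states:
        a   b  
>  q0   q0  q1 
   q1   q1  q2 
   q2   q2  q3 
   q3   q4  q5 
   q4   q4  q6 
   q5   q5  q0 
 * q6   q5  q0 
(> = start, * = accepting)

start=q0 accept=q6 q0-a->q0 q0-b->q1 q1-a->q1 q1-b->q2 q2-a->q2 q2-b->q3 q3-a->q4 q3-b->q5 q4-a->q4 q4-b->q6 q5-a->q5 q5-b->q0 q6-a->q5 q6-b->q0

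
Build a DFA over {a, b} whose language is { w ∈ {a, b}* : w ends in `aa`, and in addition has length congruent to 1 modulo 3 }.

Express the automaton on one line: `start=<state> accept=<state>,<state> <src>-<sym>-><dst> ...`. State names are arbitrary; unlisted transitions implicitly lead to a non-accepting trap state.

Run two small machines in parallel and take their product. The first has 3 states tracking how much of the suffix `aa` has currently been matched; the second has 3 states tracking the input length modulo 3. A product state is a pair (one from each), accepting exactly when both do. Minimizing collapses redundant product states.
With 5 states:
        a   b  
>  S0   S1  S1 
   S1   S2  S2 
   S2   S3  S0 
   S3   S4  S1 
 * S4   S2  S2 
(> = start, * = accepting)

start=S0 accept=S4 S0-a->S1 S0-b->S1 S1-a->S2 S1-b->S2 S2-a->S3 S2-b->S0 S3-a->S4 S3-b->S1 S4-a->S2 S4-b->S2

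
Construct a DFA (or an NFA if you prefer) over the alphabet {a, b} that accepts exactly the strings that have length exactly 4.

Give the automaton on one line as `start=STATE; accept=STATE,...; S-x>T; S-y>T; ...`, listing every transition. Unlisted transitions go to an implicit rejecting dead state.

We only need to distinguish lengths 0, 1, …, 4, and '>4'. Chain q0 → q1 → q2 → q3 → q4 → q5 on every symbol, with q5 looping. Accepting states: {q4}.
A 6-state machine:
        a   b  
>  q0   q1  q1 
   q1   q2  q2 
   q2   q3  q3 
   q3   q4  q4 
 * q4   q5  q5 
   q5   q5  q5 
(> = start, * = accepting)

start=q0; accept=q4; q0-a>q1; q0-b>q1; q1-a>q2; q1-b>q2; q2-a>q3; q2-b>q3; q3-a>q4; q3-b>q4; q4-a>q5; q4-b>q5; q5-a>q5; q5-b>q5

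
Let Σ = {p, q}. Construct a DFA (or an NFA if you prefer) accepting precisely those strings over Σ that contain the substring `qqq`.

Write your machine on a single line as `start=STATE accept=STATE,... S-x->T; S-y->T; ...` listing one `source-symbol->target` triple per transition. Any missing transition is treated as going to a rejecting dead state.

Track how much of `qqq` has been matched so far: state S0 is no progress, S3 is the absorbing accept state reached once `qqq` has occurred. Intermediate states record partial matches; on a mismatch, fall back to the longest reusable overlap.
4 states suffice.
        p   q  
>  S0   S0  S1 
   S1   S0  S2 
   S2   S0  S3 
 * S3   S3  S3 
(> = start, * = accepting)

start=S0; accept=S3; S0-p->S0; S0-q->S1; S1-p->S0; S1-q->S2; S2-p->S0; S2-q->S3; S3-p->S3; S3-q->S3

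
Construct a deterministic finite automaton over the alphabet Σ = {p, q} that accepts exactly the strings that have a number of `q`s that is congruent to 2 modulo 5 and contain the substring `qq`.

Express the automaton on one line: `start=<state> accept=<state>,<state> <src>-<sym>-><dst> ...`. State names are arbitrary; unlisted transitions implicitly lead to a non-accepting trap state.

Build one automaton per condition and run them in lockstep. The first has 5 states tracking the count of `q`s modulo 5; the second has 3 states tracking whether and how much of `qq` has been seen. A product state is a pair (one from each), accepting exactly when both do.
A 15-state machine:
          p    q  
>  s0     s0   s1 
   s1     s2   s3 
   s2     s2   s4 
 * s3     s3   s5 
   s4     s6   s5 
   s5     s5   s7 
   s6     s6   s8 
   s7     s7   s9 
   s8    s10   s7 
   s9     s9  s11 
   s10   s10  s12 
   s11   s11   s3 
   s12   s13   s9 
   s13   s13  s14 
   s14    s0  s11 
(> = start, * = accepting)

start=s0 accept=s3 s0-p->s0 s0-q->s1 s1-p->s2 s1-q->s3 s2-p->s2 s2-q->s4 s3-p->s3 s3-q->s5 s4-p->s6 s4-q->s5 s5-p->s5 s5-q->s7 s6-p->s6 s6-q->s8 s7-p->s7 s7-q->s9 s8-p->s10 s8-q->s7 s9-p->s9 s9-q->s11 s10-p->s10 s10-q->s12 s11-p->s11 s11-q->s3 s12-p->s13 s12-q->s9 s13-p->s13 s13-q->s14 s14-p->s0 s14-q->s11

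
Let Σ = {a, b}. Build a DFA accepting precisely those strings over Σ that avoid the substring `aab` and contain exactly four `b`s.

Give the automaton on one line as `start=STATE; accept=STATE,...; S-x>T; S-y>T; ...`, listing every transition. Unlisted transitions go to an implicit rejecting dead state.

Handle the two conditions separately and then intersect. One (4 states) tracks partial matches of the forbidden pattern `aab`; the other (6 states) tracks the count of `b`s, saturating at 5. Each combined state is a pair, one component from each; accept when both components accept. Minimizing collapses redundant product states.
10 states suffice.
        a   b  
>  s0   s1  s2 
   s1   s3  s2 
   s2   s4  s5 
   s3   s3  s3 
   s4   s3  s5 
   s5   s6  s7 
   s6   s3  s7 
   s7   s8  s9 
   s8   s3  s9 
 * s9   s9  s3 
(> = start, * = accepting)

start=s0; accept=s9; s0-a>s1; s0-b>s2; s1-a>s3; s1-b>s2; s2-a>s4; s2-b>s5; s3-a>s3; s3-b>s3; s4-a>s3; s4-b>s5; s5-a>s6; s5-b>s7; s6-a>s3; s6-b>s7; s7-a>s8; s7-b>s9; s8-a>s3; s8-b>s9; s9-a>s9; s9-b>s3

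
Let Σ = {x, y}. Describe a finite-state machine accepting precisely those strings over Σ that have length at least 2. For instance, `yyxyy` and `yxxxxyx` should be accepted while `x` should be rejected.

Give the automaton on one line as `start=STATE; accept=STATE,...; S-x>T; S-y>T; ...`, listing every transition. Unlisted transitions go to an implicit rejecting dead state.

Count input length up to 3: every symbol moves from S0 toward S3, which means 'more than 2' and absorbs. Accept from {S2, S3}.
        x   y  
>  S0   S1  S1 
   S1   S2  S2 
 * S2   S3  S3 
 * S3   S3  S3 
(> = start, * = accepting)

start=S0; accept=S2,S3; S0-x>S1; S0-y>S1; S1-x>S2; S1-y>S2; S2-x>S3; S2-y>S3; S3-x>S3; S3-y>S3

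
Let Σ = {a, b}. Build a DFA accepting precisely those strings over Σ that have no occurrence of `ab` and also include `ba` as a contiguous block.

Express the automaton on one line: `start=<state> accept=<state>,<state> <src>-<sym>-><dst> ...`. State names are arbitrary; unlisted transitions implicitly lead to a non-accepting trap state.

start=s0 accept=s4 s0-a->s1 s0-b->s2 s1-a->s1 s1-b->s3 s2-a->s4 s2-b->s2 s3-a->s5 s3-b->s3 s4-a->s4 s4-b->s5 s5-a->s5 s5-b->s5

Run two small machines in parallel and take their product. The first has 3 states tracking partial matches of the forbidden pattern `ab`; the second has 3 states tracking whether and how much of `ba` has been seen. A product state is a pair (one from each), accepting exactly when both do.
A 6-state machine:
        a   b  
>  s0   s1  s2 
   s1   s1  s3 
   s2   s4  s2 
   s3   s5  s3 
 * s4   s4  s5 
   s5   s5  s5 
(> = start, * = accepting)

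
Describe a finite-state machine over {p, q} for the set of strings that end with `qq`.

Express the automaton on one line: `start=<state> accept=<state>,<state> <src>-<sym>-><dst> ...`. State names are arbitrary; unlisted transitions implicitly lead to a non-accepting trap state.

start=S0 accept=S2 S0-p->S0 S0-q->S1 S1-p->S0 S1-q->S2 S2-p->S0 S2-q->S2

Remember how much of `qq` the current input suffix matches. State S0 means no match yet; S1 means the last symbol is `q`; S2 means the last 2 symbols are `qq`. Only S2 accepts. On a mismatch, fall back to the longest proper suffix that is still a prefix of `qq`.
        p   q  
>  S0   S0  S1 
   S1   S0  S2 
 * S2   S0  S2 
(> = start, * = accepting)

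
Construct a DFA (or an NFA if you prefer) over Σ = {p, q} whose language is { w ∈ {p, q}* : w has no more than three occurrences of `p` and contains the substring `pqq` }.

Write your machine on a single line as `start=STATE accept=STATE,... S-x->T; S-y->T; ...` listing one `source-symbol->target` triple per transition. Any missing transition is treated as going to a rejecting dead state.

start=s0; accept=s6,s9,s11; s0-p->s1; s0-q->s0; s1-p->s2; s1-q->s3; s2-p->s4; s2-q->s5; s3-p->s2; s3-q->s6; s4-p->s7; s4-q->s8; s5-p->s4; s5-q->s9; s6-p->s9; s6-q->s6; s7-p->s7; s7-q->s10; s8-p->s7; s8-q->s11; s9-p->s11; s9-q->s9; s10-p->s7; s10-q->s12; s11-p->s12; s11-q->s11; s12-p->s12; s12-q->s12

Handle the two conditions separately and then intersect. One (5 states) tracks the count of `p`s, saturating at 4; the other (4 states) tracks whether and how much of `pqq` has been seen. Each combined state is a pair, one component from each; accept when both components accept.
13 states suffice.
          p    q  
>  s0     s1   s0 
   s1     s2   s3 
   s2     s4   s5 
   s3     s2   s6 
   s4     s7   s8 
   s5     s4   s9 
 * s6     s9   s6 
   s7     s7  s10 
   s8     s7  s11 
 * s9    s11   s9 
   s10    s7  s12 
 * s11   s12  s11 
   s12   s12  s12 
(> = start, * = accepting)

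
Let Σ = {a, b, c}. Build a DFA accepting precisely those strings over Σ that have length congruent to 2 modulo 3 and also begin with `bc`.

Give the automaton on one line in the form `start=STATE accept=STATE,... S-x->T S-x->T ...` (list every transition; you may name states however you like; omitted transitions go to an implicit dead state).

start=S0 accept=S4 S0-a->S1 S0-b->S2 S0-c->S1 S1-a->S3 S1-b->S3 S1-c->S3 S2-a->S3 S2-b->S3 S2-c->S4 S3-a->S5 S3-b->S5 S3-c->S5 S4-a->S6 S4-b->S6 S4-c->S6 S5-a->S1 S5-b->S1 S5-c->S1 S6-a->S7 S6-b->S7 S6-c->S7 S7-a->S4 S7-b->S4 S7-c->S4

Build one automaton per condition and run them in lockstep. The first has 3 states tracking the input length modulo 3; the second has 4 states tracking whether the input so far still matches the prefix `bc`. A product state is a pair (one from each), accepting exactly when both do.
An 8-state machine:
        a   b   c  
>  S0   S1  S2  S1 
   S1   S3  S3  S3 
   S2   S3  S3  S4 
   S3   S5  S5  S5 
 * S4   S6  S6  S6 
   S5   S1  S1  S1 
   S6   S7  S7  S7 
   S7   S4  S4  S4 
(> = start, * = accepting)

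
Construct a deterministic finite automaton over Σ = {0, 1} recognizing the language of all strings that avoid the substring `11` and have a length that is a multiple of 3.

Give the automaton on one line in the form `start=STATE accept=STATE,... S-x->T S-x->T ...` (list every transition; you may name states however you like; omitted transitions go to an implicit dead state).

start=S0 accept=S0,S6 S0-0->S1 S0-1->S2 S1-0->S3 S1-1->S4 S2-0->S3 S2-1->S5 S3-0->S0 S3-1->S6 S4-0->S0 S4-1->S5 S5-0->S5 S5-1->S5 S6-0->S1 S6-1->S5

Run two small machines in parallel and take their product. The first has 3 states tracking partial matches of the forbidden pattern `11`; the second has 3 states tracking the input length modulo 3. A product state is a pair (one from each), accepting exactly when both do. After merging equivalent states the machine shrinks.
        0   1  
>* S0   S1  S2 
   S1   S3  S4 
   S2   S3  S5 
   S3   S0  S6 
   S4   S0  S5 
   S5   S5  S5 
 * S6   S1  S5 
(> = start, * = accepting)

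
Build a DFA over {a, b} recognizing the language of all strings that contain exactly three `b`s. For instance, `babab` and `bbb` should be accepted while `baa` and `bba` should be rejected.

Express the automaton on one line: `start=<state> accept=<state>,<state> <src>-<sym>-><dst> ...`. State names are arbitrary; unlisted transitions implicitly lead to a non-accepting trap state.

start=q0 accept=q3 q0-a->q0 q0-b->q1 q1-a->q1 q1-b->q2 q2-a->q2 q2-b->q3 q3-a->q3 q3-b->q4 q4-a->q4 q4-b->q4

Count `b`s, saturating at 4: states q0 through q3 mean 0 through 3 `b`s seen; q4 means more than 3. Each `b` increments (capped at q4); other symbols loop. Accept from {q3}.
5 states suffice.
        a   b  
>  q0   q0  q1 
   q1   q1  q2 
   q2   q2  q3 
 * q3   q3  q4 
   q4   q4  q4 
(> = start, * = accepting)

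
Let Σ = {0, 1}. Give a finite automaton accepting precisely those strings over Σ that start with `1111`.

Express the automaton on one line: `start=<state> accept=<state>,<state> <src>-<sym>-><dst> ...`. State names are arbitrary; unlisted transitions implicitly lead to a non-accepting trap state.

start=s0 accept=s4 s0-0->s5 s0-1->s1 s1-0->s5 s1-1->s2 s2-0->s5 s2-1->s3 s3-0->s5 s3-1->s4 s4-0->s4 s4-1->s4 s5-0->s5 s5-1->s5

Check the first 4 symbols one by one: s0 through s3 record how many have matched `1111` so far; any wrong symbol goes to the dead state s5. After all 4 match we enter the accepting sink s4.
A 6-state machine:
        0   1  
>  s0   s5  s1 
   s1   s5  s2 
   s2   s5  s3 
   s3   s5  s4 
 * s4   s4  s4 
   s5   s5  s5 
(> = start, * = accepting)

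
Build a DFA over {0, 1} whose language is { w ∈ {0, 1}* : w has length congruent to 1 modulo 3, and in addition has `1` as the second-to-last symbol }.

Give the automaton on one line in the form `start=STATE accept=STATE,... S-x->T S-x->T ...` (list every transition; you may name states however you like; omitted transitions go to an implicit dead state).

Run two small machines in parallel and take their product. One (3 states) tracks the input length modulo 3; the other (7 states) tracks the last 2 symbols read. Each combined state is a pair, one component from each; accept when both components accept. Minimizing collapses redundant product states.
5 states suffice.
       0  1 
>  A   B  B 
   B   C  C 
   C   A  D 
   D   E  E 
 * E   C  C 
(> = start, * = accepting)

start=A accept=E A-0->B A-1->B B-0->C B-1->C C-0->A C-1->D D-0->E D-1->E E-0->C E-1->C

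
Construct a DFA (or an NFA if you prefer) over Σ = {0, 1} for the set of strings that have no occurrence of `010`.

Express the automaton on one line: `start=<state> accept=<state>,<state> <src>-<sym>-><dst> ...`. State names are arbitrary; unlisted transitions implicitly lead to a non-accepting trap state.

start=s0 accept=s0,s1,s2 s0-0->s1 s0-1->s0 s1-0->s1 s1-1->s2 s2-0->s3 s2-1->s0 s3-0->s3 s3-1->s3

This is the complement of 'contains `010`'. Use the same substring-matching states — s0 through s3 holding how much of `010` has just been matched — but flip the accepting set: everything except the trap s3 accepts.
4 states suffice.
        0   1  
>* s0   s1  s0 
 * s1   s1  s2 
 * s2   s3  s0 
   s3   s3  s3 
(> = start, * = accepting)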